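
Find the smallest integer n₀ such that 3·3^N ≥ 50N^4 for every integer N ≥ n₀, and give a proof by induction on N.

n₀ = 12

At N = 11: 531441 < 732050, so the inequality fails and n₀ ≥ 12. We prove 3·3^N ≥ 50N^4 for all N ≥ 12.
When N = 12: 3·3^N = 1594323 and 50N^4 = 1036800, so 1594323 ≥ 1036800.
Inductive step: assume the claim holds for N = j, so 3·3^j ≥ 50j^4.
Then 3·3^(j + 1) = 3·(3·3^j) ≥ 3·(50j^4).
Also, for j ≥ 12 we have 3·(50j^4) ≥ 50(j+1)^4, since 3 ≥ (1 + 1/j)^4 for all j ≥ 12.
Combining, 3·3^(j + 1) ≥ 50(j+1)^4.
This completes the induction.
Hence the smallest such n₀ is 12.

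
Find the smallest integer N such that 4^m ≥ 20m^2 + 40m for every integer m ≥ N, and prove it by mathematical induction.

N = 5

At m = 4: 256 < 480, so the inequality fails and N ≥ 5. We prove 4^m ≥ 20m^2 + 40m for all m ≥ 5.
Base step (m = 5): 4^m = 1024 and 20m^2 + 40m = 700, so 1024 ≥ 700.
Suppose the result is true for m = p, so 4^p ≥ 20p^2 + 40p.
Then 4^(p + 1) = 4·(4^p) ≥ 4·(20p^2 + 40p).
Also, for p ≥ 5 we have 4·(20p^2 + 40p) ≥ 20(p+1)^2 + 40(p+1), since 4·(20p^2 + 40p) − (20(p+1)^2 + 40(p+1)) = 60p^2 + 80p - 60, which is nonnegative for all p ≥ 5.
Combining, 4^(p + 1) ≥ 20(p+1)^2 + 40(p+1).
Hence, by induction on m, the claim holds for every m ≥ 5.
Hence the smallest such N is 5.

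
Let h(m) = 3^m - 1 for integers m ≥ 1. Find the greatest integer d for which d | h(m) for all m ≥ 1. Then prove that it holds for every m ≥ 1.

d = 2

Computing the first values: h(1) = 2 and h(2) = 8; gcd(2, 8) = 2, so d ≤ 2.
We prove 2 | 3^m - 1 for all m ≥ 1 by induction on m.
When m = 1: h(1) = 2 = 2·(1), so 2 | h(1).
Suppose the result is true for m = k, i.e. 2 | h(k). Then
3^{k+1} − 1^{k+1} = 3·3^k − 1·1^k = 3·(3^k − 1^k) + (2)·1^k. The first term is divisible by 2 by the inductive hypothesis, and the second term (2)·1^k is divisible by 2 since 2 | 2. Hence 2 | h(k+1).
By the principle of mathematical induction, the result holds for all m ≥ 1.
Therefore the largest such d is 2.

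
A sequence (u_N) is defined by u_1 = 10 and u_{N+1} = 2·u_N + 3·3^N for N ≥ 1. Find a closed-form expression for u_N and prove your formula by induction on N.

Computing the first terms: u_1 = 10, u_2 = 29, u_3 = 85. This suggests u_N = 2^(N - 1) + 3^(N + 1).
For the base case N = 1: the formula gives 10 = 10 = u_1.
Suppose the result is true for N = r, so u_r = 2^(r - 1) + 3^(r + 1).
Then u_{r+1} = 2·u_r + 3·3^r = 2·(2^(r - 1) + 3^(r + 1)) + 3·3^r = 2^r + 3^(r + 2) = 2^((r+1) - 1) + 3^((r+1) + 1),
which is the claimed formula at N = r+1.
Hence, by induction on N, the claim holds for every N ≥ 1.

u_N = 2^(N - 1) + 3^(N + 1)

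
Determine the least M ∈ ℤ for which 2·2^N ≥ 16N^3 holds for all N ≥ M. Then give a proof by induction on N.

M = 15

At N = 14: 32768 < 43904, so the inequality fails and M ≥ 15. We prove 2·2^N ≥ 16N^3 for all N ≥ 15.
Base case (N = 15): 2·2^N = 65536 and 16N^3 = 54000, so 65536 ≥ 54000.
For the inductive step, assume it holds for an arbitrary p ≥ 15, so 2·2^p ≥ 16p^3.
Then 2·2^(p + 1) = 2·(2·2^p) ≥ 2·(16p^3).
Also, for p ≥ 15 we have 2·(16p^3) ≥ 16(p+1)^3, since 2 ≥ (1 + 1/p)^3 for all p ≥ 15.
Combining, 2·2^(p + 1) ≥ 16(p+1)^3.
By the principle of mathematical induction, the result holds for all N ≥ 15.
Hence the smallest such M is 15.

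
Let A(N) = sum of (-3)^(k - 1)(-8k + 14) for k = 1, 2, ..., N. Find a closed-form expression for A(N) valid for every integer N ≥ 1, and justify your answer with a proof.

We claim A(N) = (-3)^N(2N - 3) + 3 for all N ≥ 1.
Base step (N = 1): A(1) = 6, and the closed form gives 6. They agree.
Inductive step: suppose the statement holds for some k ≥ 1, so A(k) = (-3)^k(2k - 3) + 3.
Then A(k+1) = A(k) + ((-3)^k(-8k + 6)) = ((-3)^k(2k - 3) + 3) + ((-3)^k(-8k + 6)).
Simplifying, A(k+1) = -6(-3)^k·k + 3(-3)^k + 3 = (-3)^(k+1)(2(k+1) - 3) + 3,
which is the closed form with N = k+1.
By induction, the statement is established for all N ≥ 1.

A(N) = (-3)^N(2N - 3) + 3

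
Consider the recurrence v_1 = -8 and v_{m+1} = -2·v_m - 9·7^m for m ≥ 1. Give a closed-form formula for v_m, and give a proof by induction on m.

Computing the first terms: v_1 = -8, v_2 = -47, v_3 = -347. This suggests v_m = -(-2)^(m - 1) - 7^m.
When m = 1: the formula gives -8 = -8 = v_1.
Suppose the result is true for m = k, so v_k = -(-2)^(k - 1) - 7^k.
Then v_{k+1} = -2·v_k - 9·7^k = -2·(-(-2)^(k - 1) - 7^k) - 9·7^k = -(-2)^k - 7^(k + 1) = -(-2)^((k+1) - 1) - 7^(k+1),
which is the claimed formula at m = k+1.
Hence, by induction on m, the claim holds for every m ≥ 1.

v_m = -(-2)^(m - 1) - 7^m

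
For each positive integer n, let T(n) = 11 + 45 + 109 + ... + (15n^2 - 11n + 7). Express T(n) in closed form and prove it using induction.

We claim T(n) = n(5n^2 + 2n + 4) for all n ≥ 1.
Base step (n = 1): T(1) = 11, and the closed form gives 11. They agree.
Inductive step: assume the claim holds for n = j, so T(j) = j(5j^2 + 2j + 4).
Then T(j+1) = T(j) + (15j^2 + 19j + 11) = (j(5j^2 + 2j + 4)) + (15j^2 + 19j + 11).
Simplifying, T(j+1) = (j + 1)(5j^2 + 12j + 11) = (j+1)(5(j+1)^2 + 2(j+1) + 4),
which is the closed form with n = j+1.
By the principle of mathematical induction, the result holds for all n ≥ 1.

T(n) = n(5n^2 + 2n + 4)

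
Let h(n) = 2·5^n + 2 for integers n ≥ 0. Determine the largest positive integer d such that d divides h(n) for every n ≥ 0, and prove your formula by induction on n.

d = 4

Computing the first values: h(0) = 4 and h(1) = 12; gcd(4, 12) = 4, so d ≤ 4.
We prove 4 | 2·5^n + 2 for all n ≥ 0 by induction on n.
Base step (n = 0): h(0) = 4 = 4·(1), so 4 | h(0).
Suppose the result is true for n = m, i.e. 4 | h(m). Then
h(m+1) = 2·5^(m+1) + 2 = 5·(2·5^m + 2) - 8 = 5·h(m) - 8. The first term is divisible by 4 by the inductive hypothesis, and -8 is divisible by 4. Hence 4 | h(m+1).
By the principle of mathematical induction, the result holds for all n ≥ 0.
Therefore the largest such d is 4.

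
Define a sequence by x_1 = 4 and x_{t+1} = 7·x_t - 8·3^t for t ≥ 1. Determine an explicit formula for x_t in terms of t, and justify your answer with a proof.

x_t = 2·3^t - 2·7^(t - 1)

Computing the first terms: x_1 = 4, x_2 = 4, x_3 = -44. This suggests x_t = 2·3^t - 2·7^(t - 1).
Base step (t = 1): the formula gives 4 = 4 = x_1.
Inductive step: assume the claim holds for t = r, so x_r = 2·3^r - 2·7^(r - 1).
Then x_{r+1} = 7·x_r - 8·3^r = 7·(2·3^r - 2·7^(r - 1)) - 8·3^r = 2·3^(r + 1) - 2·7^r = 2·3^(r+1) - 2·7^((r+1) - 1),
which is the claimed formula at t = r+1.
By induction, the statement is established for all t ≥ 1.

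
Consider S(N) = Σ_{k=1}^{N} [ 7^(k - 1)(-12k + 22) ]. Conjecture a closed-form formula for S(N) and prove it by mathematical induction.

S(N) = 2·7^N(-N + 2) - 4

We claim S(N) = 2·7^N(-N + 2) - 4 for all N ≥ 1.
Base step (N = 1): S(1) = 10, and the closed form gives 10. They agree.
Inductive step: assume the claim holds for N = k, so S(k) = 2·7^k(-k + 2) - 4.
Then S(k+1) = S(k) + (7^k(-12k + 10)) = (2·7^k(-k + 2) - 4) + (7^k(-12k + 10)).
Simplifying, S(k+1) = -14·7^k·k + 14·7^k - 4 = 2·7^(k+1)(-(k+1) + 2) - 4,
which is the closed form with N = k+1.
By induction, the statement is established for all N ≥ 1.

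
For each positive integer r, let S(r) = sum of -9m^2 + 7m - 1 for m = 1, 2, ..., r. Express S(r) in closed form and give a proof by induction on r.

S(r) = -r(3r^2 + r - 1)

We claim S(r) = -r(3r^2 + r - 1) for all r ≥ 1.
Base case (r = 1): S(1) = -3, and the closed form gives -3. They agree.
Suppose the result is true for r = m, so S(m) = m(-3m^2 - m + 1).
Then S(m+1) = S(m) + (7m - 9(m + 1)^2 + 6) = (m(-3m^2 - m + 1)) + (7m - 9(m + 1)^2 + 6).
Simplifying, S(m+1) = -(m + 1)(3m^2 + 7m + 3) = -(m+1)(3(m+1)^2 + (m+1) - 1),
which is the closed form with r = m+1.
By induction, the statement is established for all r ≥ 1.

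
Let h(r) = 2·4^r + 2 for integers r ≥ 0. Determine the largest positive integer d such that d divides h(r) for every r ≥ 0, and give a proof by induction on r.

Computing the first values: h(0) = 4 and h(1) = 10; gcd(4, 10) = 2, so d ≤ 2.
We prove 2 | 2·4^r + 2 for all r ≥ 0 by induction on r.
Base step (r = 0): h(0) = 4 = 2·(2), so 2 | h(0).
Inductive step: assume the claim holds for r = m, i.e. 2 | h(m). Then
h(m+1) = 2·4^(m+1) + 2 = 4·(2·4^m + 2) - 6 = 4·h(m) - 6. The first term is divisible by 2 by the inductive hypothesis, and -6 is divisible by 2. Hence 2 | h(m+1).
By induction, the statement is established for all r ≥ 0.
Therefore the largest such d is 2.

d = 2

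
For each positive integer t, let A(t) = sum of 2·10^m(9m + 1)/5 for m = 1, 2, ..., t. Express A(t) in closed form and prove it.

We claim A(t) = 4·10^t·t for all t ≥ 1.
For the base case t = 1: A(1) = 40, and the closed form gives 40. They agree.
Inductive step: suppose the statement holds for some m ≥ 1, so A(m) = 4·10^m·m.
Then A(m+1) = A(m) + (10^m(36m + 40)) = (4·10^m·m) + (10^m(36m + 40)).
Simplifying, A(m+1) = 40·10^m(m + 1) = 4·10^(m+1)·(m+1),
which is the closed form with t = m+1.
By induction, the statement is established for all t ≥ 1.

A(t) = 4·10^t·t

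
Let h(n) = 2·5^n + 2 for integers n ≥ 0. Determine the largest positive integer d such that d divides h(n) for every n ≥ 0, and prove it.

Computing the first values: h(0) = 4 and h(1) = 12; gcd(4, 12) = 4, so d ≤ 4.
We prove 4 | 2·5^n + 2 for all n ≥ 0 by induction on n.
Base case (n = 0): h(0) = 4 = 4·(1), so 4 | h(0).
For the inductive step, assume it holds for an arbitrary r ≥ 0, i.e. 4 | h(r). Then
h(r+1) = 2·5^(r+1) + 2 = 5·(2·5^r + 2) - 8 = 5·h(r) - 8. The first term is divisible by 4 by the inductive hypothesis, and -8 is divisible by 4. Hence 4 | h(r+1).
By induction, the statement is established for all n ≥ 0.
Therefore the largest such d is 4.

d = 4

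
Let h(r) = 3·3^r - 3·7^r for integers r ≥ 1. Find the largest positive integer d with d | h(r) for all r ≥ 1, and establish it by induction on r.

d = 12

Computing the first values: h(1) = -12 and h(2) = -120; gcd(-12, -120) = 12, so d ≤ 12.
We prove 12 | 3·3^r - 3·7^r for all r ≥ 1 by induction on r.
Base case (r = 1): h(1) = -12 = 12·(-1), so 12 | h(1).
For the inductive step, assume it holds for an arbitrary i ≥ 1, i.e. 12 | h(i). Then
h(i+1) − 7·h(i) = (3·3^(i+1) - 3·7^(i+1)) − 7·(3·3^i - 3·7^i) = (3)·3^i·(3 − 7) = (-12)·3^i. Since 12 | h(i) by the inductive hypothesis, 12 | 7·h(i); and 12 | -12 since -12 = 12·-1. Therefore 12 | h(i+1).
This completes the induction.
Therefore the largest such d is 12.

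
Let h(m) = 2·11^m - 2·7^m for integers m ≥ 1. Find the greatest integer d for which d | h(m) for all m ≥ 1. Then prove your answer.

Computing the first values: h(1) = 8 and h(2) = 144; gcd(8, 144) = 8, so d ≤ 8.
We prove 8 | 2·11^m - 2·7^m for all m ≥ 1 by induction on m.
Base case (m = 1): h(1) = 8 = 8·(1), so 8 | h(1).
Inductive step: suppose the statement holds for some k ≥ 1, i.e. 8 | h(k). Then
h(k+1) − 11·h(k) = (2·11^(k+1) - 2·7^(k+1)) − 11·(2·11^k - 2·7^k) = (-2)·7^k·(7 − 11) = (8)·7^k. Since 8 | h(k) by the inductive hypothesis, 8 | 11·h(k); and 8 | 8 since 8 = 8·1. Therefore 8 | h(k+1).
By the principle of mathematical induction, the result holds for all m ≥ 1.
Therefore the largest such d is 8.

d = 8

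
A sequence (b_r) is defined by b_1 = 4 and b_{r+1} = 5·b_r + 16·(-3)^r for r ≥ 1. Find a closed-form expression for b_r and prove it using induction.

b_r = -2(-3)^r - 2·5^(r - 1)

Computing the first terms: b_1 = 4, b_2 = -28, b_3 = 4. This suggests b_r = -2(-3)^r - 2·5^(r - 1).
Base step (r = 1): the formula gives 4 = 4 = b_1.
Inductive step: assume the claim holds for r = i, so b_i = -2(-3)^i - 2·5^(i - 1).
Then b_{i+1} = 5·b_i + 16·(-3)^i = 5·(-2(-3)^i - 2·5^(i - 1)) + 16·(-3)^i = -2(-3)^(i + 1) - 2·5^i = -2(-3)^(i+1) - 2·5^((i+1) - 1),
which is the claimed formula at r = i+1.
Hence, by induction on r, the claim holds for every r ≥ 1.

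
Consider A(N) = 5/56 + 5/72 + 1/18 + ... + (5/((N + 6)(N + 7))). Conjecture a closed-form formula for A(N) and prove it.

We claim A(N) = 5N/(7(N + 7)) for all N ≥ 1.
For the base case N = 1: A(1) = 5/56, and the closed form gives 5/56. They agree.
Inductive step: assume the claim holds for N = j, so A(j) = 5j/(7(j + 7)).
Then A(j+1) = A(j) + (5/((j + 7)(j + 8))) = (5j/(7(j + 7))) + (5/((j + 7)(j + 8))).
Simplifying, A(j+1) = 5(j + 1)/(7(j + 8)) = 5(j+1)/(7((j+1) + 7)),
which is the closed form with N = j+1.
Hence, by induction on N, the claim holds for every N ≥ 1.

A(N) = 5N/(7(N + 7))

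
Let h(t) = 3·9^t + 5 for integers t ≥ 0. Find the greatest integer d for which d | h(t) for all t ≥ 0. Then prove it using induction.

Computing the first values: h(0) = 8 and h(1) = 32; gcd(8, 32) = 8, so d ≤ 8.
We prove 8 | 3·9^t + 5 for all t ≥ 0 by induction on t.
For the base case t = 0: h(0) = 8 = 8·(1), so 8 | h(0).
Inductive step: suppose the statement holds for some k ≥ 0, i.e. 8 | h(k). Then
h(k+1) = 3·9^(k+1) + 5 = 9·(3·9^k + 5) - 40 = 9·h(k) - 40. The first term is divisible by 8 by the inductive hypothesis, and -40 is divisible by 8. Hence 8 | h(k+1).
Hence, by induction on t, the claim holds for every t ≥ 0.
Therefore the largest such d is 8.

d = 8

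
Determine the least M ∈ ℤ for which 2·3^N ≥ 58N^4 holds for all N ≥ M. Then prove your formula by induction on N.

At N = 12: 1062882 < 1202688, so the inequality fails and M ≥ 13. We prove 2·3^N ≥ 58N^4 for all N ≥ 13.
Base step (N = 13): 2·3^N = 3188646 and 58N^4 = 1656538, so 3188646 ≥ 1656538.
Inductive step: suppose the statement holds for some j ≥ 13, so 2·3^j ≥ 58j^4.
Then 2·3^(j + 1) = 3·(2·3^j) ≥ 3·(58j^4).
Also, for j ≥ 13 we have 3·(58j^4) ≥ 58(j+1)^4, since 3 ≥ (1 + 1/j)^4 for all j ≥ 13.
Combining, 2·3^(j + 1) ≥ 58(j+1)^4.
Hence, by induction on N, the claim holds for every N ≥ 13.
Hence the smallest such M is 13.

M = 13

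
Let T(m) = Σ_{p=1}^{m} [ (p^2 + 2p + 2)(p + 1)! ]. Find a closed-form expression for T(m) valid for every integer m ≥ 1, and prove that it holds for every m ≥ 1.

We claim T(m) = (m + 1)(m + 2)! - 2 for all m ≥ 1.
Base step (m = 1): T(1) = 10, and the closed form gives 10. They agree.
Inductive step: assume the claim holds for m = p, so T(p) = (p + 1)(p + 2)! - 2.
Then T(p+1) = T(p) + ((p^2 + 4p + 5)(p + 2)!) = ((p + 1)(p + 2)! - 2) + ((p^2 + 4p + 5)(p + 2)!).
Simplifying, T(p+1) = ((p+1) + 1)((p+1) + 2)! - 2,
which is the closed form with m = p+1.
This completes the induction.

T(m) = (m + 1)(m + 2)! - 2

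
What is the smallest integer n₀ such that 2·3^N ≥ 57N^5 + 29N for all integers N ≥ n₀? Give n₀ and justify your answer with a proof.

At N = 15: 28697814 < 43284810, so the inequality fails and n₀ ≥ 16. We prove 2·3^N ≥ 57N^5 + 29N for all N ≥ 16.
Base case (N = 16): 2·3^N = 86093442 and 57N^5 + 29N = 59769296, so 86093442 ≥ 59769296.
Inductive step: suppose the statement holds for some m ≥ 16, so 2·3^m ≥ 57m^5 + 29m.
Then 2·3^(m + 1) = 3·(2·3^m) ≥ 3·(57m^5 + 29m).
Also, for m ≥ 16 we have 3·(57m^5 + 29m) ≥ 57(m+1)^5 + 29(m+1), since 3·(57m^5 + 29m) − (57(m+1)^5 + 29(m+1)) = 114m^5 - 285m^4 - 570m^3 - 570m^2 - 227m - 86, which is nonnegative for all m ≥ 16.
Combining, 2·3^(m + 1) ≥ 57(m+1)^5 + 29(m+1).
By induction, the statement is established for all N ≥ 16.
Hence the smallest such n₀ is 16.

n₀ = 16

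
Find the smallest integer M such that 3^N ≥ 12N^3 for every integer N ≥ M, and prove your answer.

M = 8

At N = 7: 2187 < 4116, so the inequality fails and M ≥ 8. We prove 3^N ≥ 12N^3 for all N ≥ 8.
When N = 8: 3^N = 6561 and 12N^3 = 6144, so 6561 ≥ 6144.
Inductive step: assume the claim holds for N = j, so 3^j ≥ 12j^3.
Then 3^(j + 1) = 3·(3^j) ≥ 3·(12j^3).
Also, for j ≥ 8 we have 3·(12j^3) ≥ 12(j+1)^3, since 3 ≥ (1 + 1/j)^3 for all j ≥ 8.
Combining, 3^(j + 1) ≥ 12(j+1)^3.
This completes the induction.
Hence the smallest such M is 8.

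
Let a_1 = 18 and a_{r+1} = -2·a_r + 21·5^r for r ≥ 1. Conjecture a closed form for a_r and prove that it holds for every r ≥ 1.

Computing the first terms: a_1 = 18, a_2 = 69, a_3 = 387. This suggests a_r = 3(-2)^(r - 1) + 3·5^r.
For the base case r = 1: the formula gives 18 = 18 = a_1.
Inductive step: assume the claim holds for r = k, so a_k = 3(-2)^(k - 1) + 3·5^k.
Then a_{k+1} = -2·a_k + 21·5^k = -2·(3(-2)^(k - 1) + 3·5^k) + 21·5^k = 3(-2)^k + 3·5^(k + 1) = 3(-2)^((k+1) - 1) + 3·5^(k+1),
which is the claimed formula at r = k+1.
By induction, the statement is established for all r ≥ 1.

a_r = 3(-2)^(r - 1) + 3·5^r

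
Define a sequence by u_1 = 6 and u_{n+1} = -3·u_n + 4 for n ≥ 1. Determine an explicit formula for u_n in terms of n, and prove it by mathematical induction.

u_n = 5(-3)^(n - 1) + 1

Computing the first terms: u_1 = 6, u_2 = -14, u_3 = 46. This suggests u_n = 5(-3)^(n - 1) + 1.
For the base case n = 1: the formula gives 6 = 6 = u_1.
Inductive step: suppose the statement holds for some r ≥ 1, so u_r = 5(-3)^(r - 1) + 1.
Then u_{r+1} = -3·u_r + 4 = -3·(5(-3)^(r - 1) + 1) + 4 = 5(-3)^r + 1 = 5(-3)^((r+1) - 1) + 1,
which is the claimed formula at n = r+1.
Hence, by induction on n, the claim holds for every n ≥ 1.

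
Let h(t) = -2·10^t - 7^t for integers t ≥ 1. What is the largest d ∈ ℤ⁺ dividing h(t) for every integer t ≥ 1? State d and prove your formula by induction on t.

Computing the first values: h(1) = -27 and h(2) = -249; gcd(-27, -249) = 3, so d ≤ 3.
We prove 3 | -2·10^t - 7^t for all t ≥ 1 by induction on t.
For the base case t = 1: h(1) = -27 = 3·(-9), so 3 | h(1).
Suppose the result is true for t = p, i.e. 3 | h(p). Then
h(p+1) − 10·h(p) = (-2·10^(p+1) - 7^(p+1)) − 10·(-2·10^p - 7^p) = (-1)·7^p·(7 − 10) = (3)·7^p. Since 3 | h(p) by the inductive hypothesis, 3 | 10·h(p); and 3 | 3 since 3 = 3·1. Therefore 3 | h(p+1).
This completes the induction.
Therefore the largest such d is 3.

d = 3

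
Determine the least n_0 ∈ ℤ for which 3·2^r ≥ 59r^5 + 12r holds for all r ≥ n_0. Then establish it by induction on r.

n_0 = 29

At r = 28: 805306368 < 1015412048, so the inequality fails and n_0 ≥ 29. We prove 3·2^r ≥ 59r^5 + 12r for all r ≥ 29.
Base step (r = 29): 3·2^r = 1610612736 and 59r^5 + 12r = 1210158139, so 1610612736 ≥ 1210158139.
For the inductive step, assume it holds for an arbitrary p ≥ 29, so 3·2^p ≥ 59p^5 + 12p.
Then 3·2^(p + 1) = 2·(3·2^p) ≥ 2·(59p^5 + 12p).
Also, for p ≥ 29 we have 2·(59p^5 + 12p) ≥ 59(p+1)^5 + 12(p+1), since 2·(59p^5 + 12p) − (59(p+1)^5 + 12(p+1)) = 59p^5 - 295p^4 - 590p^3 - 590p^2 - 283p - 71, which is nonnegative for all p ≥ 29.
Combining, 3·2^(p + 1) ≥ 59(p+1)^5 + 12(p+1).
This completes the induction.
Hence the smallest such n_0 is 29.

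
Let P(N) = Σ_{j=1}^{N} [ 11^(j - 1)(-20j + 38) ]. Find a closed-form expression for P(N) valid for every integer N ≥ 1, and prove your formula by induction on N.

We claim P(N) = 2·11^N(-N + 2) - 4 for all N ≥ 1.
For the base case N = 1: P(1) = 18, and the closed form gives 18. They agree.
For the inductive step, assume it holds for an arbitrary j ≥ 1, so P(j) = 2·11^j(-j + 2) - 4.
Then P(j+1) = P(j) + (11^j(-20j + 18)) = (2·11^j(-j + 2) - 4) + (11^j(-20j + 18)).
Simplifying, P(j+1) = -22·11^j·j + 22·11^j - 4 = 2·11^(j+1)(-(j+1) + 2) - 4,
which is the closed form with N = j+1.
Hence, by induction on N, the claim holds for every N ≥ 1.

P(N) = 2·11^N(-N + 2) - 4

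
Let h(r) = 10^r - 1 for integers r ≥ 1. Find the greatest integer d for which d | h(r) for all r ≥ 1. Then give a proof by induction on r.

d = 9

Computing the first values: h(1) = 9 and h(2) = 99; gcd(9, 99) = 9, so d ≤ 9.
We prove 9 | 10^r - 1 for all r ≥ 1 by induction on r.
For the base case r = 1: h(1) = 9 = 9·(1), so 9 | h(1).
Inductive step: suppose the statement holds for some i ≥ 1, i.e. 9 | h(i). Then
10^{i+1} − 1^{i+1} = 10·10^i − 1·1^i = 10·(10^i − 1^i) + (9)·1^i. The first term is divisible by 9 by the inductive hypothesis, and the second term (9)·1^i is divisible by 9 since 9 | 9. Hence 9 | h(i+1).
Hence, by induction on r, the claim holds for every r ≥ 1.
Therefore the largest such d is 9.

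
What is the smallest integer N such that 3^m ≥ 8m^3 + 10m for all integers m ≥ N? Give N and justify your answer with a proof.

N = 8

At m = 7: 2187 < 2814, so the inequality fails and N ≥ 8. We prove 3^m ≥ 8m^3 + 10m for all m ≥ 8.
Base step (m = 8): 3^m = 6561 and 8m^3 + 10m = 4176, so 6561 ≥ 4176.
For the inductive step, assume it holds for an arbitrary k ≥ 8, so 3^k ≥ 8k^3 + 10k.
Then 3^(k + 1) = 3·(3^k) ≥ 3·(8k^3 + 10k).
Also, for k ≥ 8 we have 3·(8k^3 + 10k) ≥ 8(k+1)^3 + 10(k+1), since 3·(8k^3 + 10k) − (8(k+1)^3 + 10(k+1)) = 16k^3 - 24k^2 - 4k - 18, which is nonnegative for all k ≥ 8.
Combining, 3^(k + 1) ≥ 8(k+1)^3 + 10(k+1).
Hence, by induction on m, the claim holds for every m ≥ 8.
Hence the smallest such N is 8.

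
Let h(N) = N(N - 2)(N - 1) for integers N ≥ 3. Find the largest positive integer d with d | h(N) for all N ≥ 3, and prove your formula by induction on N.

Computing the first values: h(3) = 6 and h(4) = 24; gcd(6, 24) = 6, so d ≤ 6.
We prove 6 | N(N - 2)(N - 1) for all N ≥ 3 by induction on N.
Base case (N = 3): h(3) = 6 = 6·(1), so 6 | h(3).
Inductive step: suppose the statement holds for some p ≥ 3, i.e. 6 | h(p). Then
h(p+1) − h(p) = (p-1)·p·(p+1) − (p-2)·(p-1)·p = (p-1)·p·[(p+1) − (p-2)] = 3·(p-1)·p. The product of 2 consecutive integers is divisible by (2)! = 2, so h(p+1) − h(p) is divisible by 3·2 = 6. By the inductive hypothesis 6 | h(p), hence 6 | h(p+1).
This completes the induction.
Therefore the largest such d is 6.

d = 6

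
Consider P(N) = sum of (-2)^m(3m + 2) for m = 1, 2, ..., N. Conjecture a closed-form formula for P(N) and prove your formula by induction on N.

We claim P(N) = 2(-2)^N(N + 1) - 2 for all N ≥ 1.
For the base case N = 1: P(1) = -10, and the closed form gives -10. They agree.
Suppose the result is true for N = m, so P(m) = 2(-2)^m(m + 1) - 2.
Then P(m+1) = P(m) + ((-2)^(m + 1)(3m + 5)) = (2(-2)^m(m + 1) - 2) + ((-2)^(m + 1)(3m + 5)).
Simplifying, P(m+1) = -4(-2)^m·m - 8(-2)^m - 2 = 2(-2)^(m+1)((m+1) + 1) - 2,
which is the closed form with N = m+1.
Hence, by induction on N, the claim holds for every N ≥ 1.

P(N) = 2(-2)^N(N + 1) - 2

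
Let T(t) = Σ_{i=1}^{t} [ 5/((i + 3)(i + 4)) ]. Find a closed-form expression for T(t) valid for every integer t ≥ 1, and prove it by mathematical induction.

T(t) = 5t/(4(t + 4))

We claim T(t) = 5t/(4(t + 4)) for all t ≥ 1.
Base case (t = 1): T(1) = 1/4, and the closed form gives 1/4. They agree.
Suppose the result is true for t = i, so T(i) = 5i/(4(i + 4)).
Then T(i+1) = T(i) + (5/((i + 4)(i + 5))) = (5i/(4(i + 4))) + (5/((i + 4)(i + 5))).
Simplifying, T(i+1) = 5(i + 1)/(4(i + 5)) = 5(i+1)/(4((i+1) + 4)),
which is the closed form with t = i+1.
This completes the induction.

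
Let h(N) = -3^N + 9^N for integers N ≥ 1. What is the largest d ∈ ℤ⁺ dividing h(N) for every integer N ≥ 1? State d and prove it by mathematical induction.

d = 6

Computing the first values: h(1) = 6 and h(2) = 72; gcd(6, 72) = 6, so d ≤ 6.
We prove 6 | -3^N + 9^N for all N ≥ 1 by induction on N.
Base step (N = 1): h(1) = 6 = 6·(1), so 6 | h(1).
Suppose the result is true for N = r, i.e. 6 | h(r). Then
9^{r+1} − 3^{r+1} = 9·9^r − 3·3^r = 9·(9^r − 3^r) + (6)·3^r. The first term is divisible by 6 by the inductive hypothesis, and the second term (6)·3^r is divisible by 6 since 6 | 6. Hence 6 | h(r+1).
This completes the induction.
Therefore the largest such d is 6.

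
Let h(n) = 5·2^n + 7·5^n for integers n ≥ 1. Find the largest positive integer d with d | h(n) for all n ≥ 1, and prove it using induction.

d = 15

Computing the first values: h(1) = 45 and h(2) = 195; gcd(45, 195) = 15, so d ≤ 15.
We prove 15 | 5·2^n + 7·5^n for all n ≥ 1 by induction on n.
When n = 1: h(1) = 45 = 15·(3), so 15 | h(1).
Inductive step: assume the claim holds for n = i, i.e. 15 | h(i). Then
h(i+1) − 5·h(i) = (5·2^(i+1) + 7·5^(i+1)) − 5·(5·2^i + 7·5^i) = (5)·2^i·(2 − 5) = (-15)·2^i. Since 15 | h(i) by the inductive hypothesis, 15 | 5·h(i); and 15 | -15 since -15 = 15·-1. Therefore 15 | h(i+1).
By the principle of mathematical induction, the result holds for all n ≥ 1.
Therefore the largest such d is 15.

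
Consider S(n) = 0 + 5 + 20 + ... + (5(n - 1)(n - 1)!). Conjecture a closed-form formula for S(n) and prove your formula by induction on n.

S(n) = 5n! - 5

We claim S(n) = 5n! - 5 for all n ≥ 1.
For the base case n = 1: S(1) = 0, and the closed form gives 0. They agree.
Suppose the result is true for n = m, so S(m) = 5m! - 5.
Then S(m+1) = S(m) + (5m·m!) = (5m! - 5) + (5m·m!).
Simplifying, S(m+1) = 5(m+1)! - 5,
which is the closed form with n = m+1.
This completes the induction.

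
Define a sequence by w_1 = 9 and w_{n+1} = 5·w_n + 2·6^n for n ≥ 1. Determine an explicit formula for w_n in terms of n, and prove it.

w_n = -3·5^(n - 1) + 2·6^n

Computing the first terms: w_1 = 9, w_2 = 57, w_3 = 357. This suggests w_n = -3·5^(n - 1) + 2·6^n.
Base case (n = 1): the formula gives 9 = 9 = w_1.
Inductive step: assume the claim holds for n = j, so w_j = -3·5^(j - 1) + 2·6^j.
Then w_{j+1} = 5·w_j + 2·6^j = 5·(-3·5^(j - 1) + 2·6^j) + 2·6^j = -3·5^j + 2·6^(j + 1) = -3·5^((j+1) - 1) + 2·6^(j+1),
which is the claimed formula at n = j+1.
This completes the induction.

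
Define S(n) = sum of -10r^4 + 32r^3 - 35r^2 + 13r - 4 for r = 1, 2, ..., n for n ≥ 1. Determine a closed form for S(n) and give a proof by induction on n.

We claim S(n) = -n(2n^4 - 3n^3 - n^2 + 3n + 3) for all n ≥ 1.
When n = 1: S(1) = -4, and the closed form gives -4. They agree.
Suppose the result is true for n = r, so S(r) = r(-2r^4 + 3r^3 + r^2 - 3r - 3).
Then S(r+1) = S(r) + (-10r^4 - 8r^3 + r^2 - r - 4) = (r(-2r^4 + 3r^3 + r^2 - 3r - 3)) + (-10r^4 - 8r^3 + r^2 - r - 4).
Simplifying, S(r+1) = -(r + 1)(2r^4 + 5r^3 + 2r^2 + 4) = -(r+1)(2(r+1)^4 - 3(r+1)^3 - (r+1)^2 + 3(r+1) + 3),
which is the closed form with n = r+1.
By induction, the statement is established for all n ≥ 1.

S(n) = -n(2n^4 - 3n^3 - n^2 + 3n + 3)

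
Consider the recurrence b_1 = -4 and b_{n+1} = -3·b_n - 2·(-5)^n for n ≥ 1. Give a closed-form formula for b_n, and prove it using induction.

b_n = (-3)^(n - 1) + (-5)^n

Computing the first terms: b_1 = -4, b_2 = 22, b_3 = -116. This suggests b_n = (-3)^(n - 1) + (-5)^n.
When n = 1: the formula gives -4 = -4 = b_1.
Inductive step: assume the claim holds for n = m, so b_m = (-3)^(m - 1) + (-5)^m.
Then b_{m+1} = -3·b_m - 2·(-5)^m = -3·((-3)^(m - 1) + (-5)^m) - 2·(-5)^m = (-3)^m + (-5)^(m + 1) = (-3)^((m+1) - 1) + (-5)^(m+1),
which is the claimed formula at n = m+1.
Hence, by induction on n, the claim holds for every n ≥ 1.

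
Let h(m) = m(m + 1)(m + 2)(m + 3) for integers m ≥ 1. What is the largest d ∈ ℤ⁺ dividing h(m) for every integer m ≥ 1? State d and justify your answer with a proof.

d = 24

Computing the first values: h(1) = 24 and h(2) = 120; gcd(24, 120) = 24, so d ≤ 24.
We prove 24 | m(m + 1)(m + 2)(m + 3) for all m ≥ 1 by induction on m.
Base case (m = 1): h(1) = 24 = 24·(1), so 24 | h(1).
Inductive step: suppose the statement holds for some j ≥ 1, i.e. 24 | h(j). Then
h(j+1) − h(j) = (j+1)·(j+2)·(j+3)·(j+4) − j·(j+1)·(j+2)·(j+3) = (j+1)·(j+2)·(j+3)·[(j+4) − j] = 4·(j+1)·(j+2)·(j+3). The product of 3 consecutive integers is divisible by (3)! = 6, so h(j+1) − h(j) is divisible by 4·6 = 24. By the inductive hypothesis 24 | h(j), hence 24 | h(j+1).
By the principle of mathematical induction, the result holds for all m ≥ 1.
Therefore the largest such d is 24.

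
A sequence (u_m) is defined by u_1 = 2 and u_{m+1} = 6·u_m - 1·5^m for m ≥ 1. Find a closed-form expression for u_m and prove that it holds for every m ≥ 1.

u_m = 5^m - 3·6^(m - 1)

Computing the first terms: u_1 = 2, u_2 = 7, u_3 = 17. This suggests u_m = 5^m - 3·6^(m - 1).
Base case (m = 1): the formula gives 2 = 2 = u_1.
Inductive step: suppose the statement holds for some j ≥ 1, so u_j = 5^j - 3·6^(j - 1).
Then u_{j+1} = 6·u_j - 1·5^j = 6·(5^j - 3·6^(j - 1)) - 1·5^j = 5^(j + 1) - 3·6^j = 5^(j+1) - 3·6^((j+1) - 1),
which is the claimed formula at m = j+1.
Hence, by induction on m, the claim holds for every m ≥ 1.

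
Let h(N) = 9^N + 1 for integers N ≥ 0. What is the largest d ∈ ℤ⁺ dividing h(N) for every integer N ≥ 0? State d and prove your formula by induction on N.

Computing the first values: h(0) = 2 and h(1) = 10; gcd(2, 10) = 2, so d ≤ 2.
We prove 2 | 9^N + 1 for all N ≥ 0 by induction on N.
For the base case N = 0: h(0) = 2 = 2·(1), so 2 | h(0).
For the inductive step, assume it holds for an arbitrary p ≥ 0, i.e. 2 | h(p). Then
h(p+1) = 9^(p+1) + 1 = 9·(9^p + 1) - 8 = 9·h(p) - 8. The first term is divisible by 2 by the inductive hypothesis, and -8 is divisible by 2. Hence 2 | h(p+1).
By the principle of mathematical induction, the result holds for all N ≥ 0.
Therefore the largest such d is 2.

d = 2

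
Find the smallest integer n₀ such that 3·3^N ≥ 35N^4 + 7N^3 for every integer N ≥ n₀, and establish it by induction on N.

n₀ = 11

At N = 10: 177147 < 357000, so the inequality fails and n₀ ≥ 11. We prove 3·3^N ≥ 35N^4 + 7N^3 for all N ≥ 11.
Base case (N = 11): 3·3^N = 531441 and 35N^4 + 7N^3 = 521752, so 531441 ≥ 521752.
Inductive step: assume the claim holds for N = j, so 3·3^j ≥ 35j^4 + 7j^3.
Then 3·3^(j + 1) = 3·(3·3^j) ≥ 3·(35j^4 + 7j^3).
Also, for j ≥ 11 we have 3·(35j^4 + 7j^3) ≥ 35(j+1)^4 + 7(j+1)^3, since 3·(35j^4 + 7j^3) − (35(j+1)^4 + 7(j+1)^3) = 70j^4 - 126j^3 - 231j^2 - 161j - 42, which is nonnegative for all j ≥ 11.
Combining, 3·3^(j + 1) ≥ 35(j+1)^4 + 7(j+1)^3.
By induction, the statement is established for all N ≥ 11.
Hence the smallest such n₀ is 11.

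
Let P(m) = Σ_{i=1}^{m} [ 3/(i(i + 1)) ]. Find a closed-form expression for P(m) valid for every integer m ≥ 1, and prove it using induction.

We claim P(m) = 3m/(m + 1) for all m ≥ 1.
Base step (m = 1): P(1) = 3/2, and the closed form gives 3/2. They agree.
Inductive step: suppose the statement holds for some i ≥ 1, so P(i) = 3i/(i + 1).
Then P(i+1) = P(i) + (3/((i + 1)(i + 2))) = (3i/(i + 1)) + (3/((i + 1)(i + 2))).
Simplifying, P(i+1) = 3(i + 1)/(i + 2) = 3(i+1)/((i+1) + 1),
which is the closed form with m = i+1.
By the principle of mathematical induction, the result holds for all m ≥ 1.

P(m) = 3m/(m + 1)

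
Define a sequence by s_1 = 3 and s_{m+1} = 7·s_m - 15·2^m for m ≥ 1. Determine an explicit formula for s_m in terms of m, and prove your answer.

Computing the first terms: s_1 = 3, s_2 = -9, s_3 = -123. This suggests s_m = 3·2^m - 3·7^(m - 1).
Base step (m = 1): the formula gives 3 = 3 = s_1.
Suppose the result is true for m = p, so s_p = 3·2^p - 3·7^(p - 1).
Then s_{p+1} = 7·s_p - 15·2^p = 7·(3·2^p - 3·7^(p - 1)) - 15·2^p = 3·2^(p + 1) - 3·7^p = 3·2^(p+1) - 3·7^((p+1) - 1),
which is the claimed formula at m = p+1.
This completes the induction.

s_m = 3·2^m - 3·7^(m - 1)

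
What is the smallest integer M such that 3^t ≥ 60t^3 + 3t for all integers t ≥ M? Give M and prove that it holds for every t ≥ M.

M = 11

At t = 10: 59049 < 60030, so the inequality fails and M ≥ 11. We prove 3^t ≥ 60t^3 + 3t for all t ≥ 11.
When t = 11: 3^t = 177147 and 60t^3 + 3t = 79893, so 177147 ≥ 79893.
Inductive step: assume the claim holds for t = r, so 3^r ≥ 60r^3 + 3r.
Then 3^(r + 1) = 3·(3^r) ≥ 3·(60r^3 + 3r).
Also, for r ≥ 11 we have 3·(60r^3 + 3r) ≥ 60(r+1)^3 + 3(r+1), since 3·(60r^3 + 3r) − (60(r+1)^3 + 3(r+1)) = 120r^3 - 180r^2 - 174r - 63, which is nonnegative for all r ≥ 11.
Combining, 3^(r + 1) ≥ 60(r+1)^3 + 3(r+1).
By induction, the statement is established for all t ≥ 11.
Hence the smallest such M is 11.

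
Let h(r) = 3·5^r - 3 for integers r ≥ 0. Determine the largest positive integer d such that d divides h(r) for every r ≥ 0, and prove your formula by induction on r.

Computing the first values: h(0) = 0 and h(1) = 12; gcd(0, 12) = 12, so d ≤ 12.
We prove 12 | 3·5^r - 3 for all r ≥ 0 by induction on r.
Base case (r = 0): h(0) = 0 = 12·(0), so 12 | h(0).
Inductive step: assume the claim holds for r = j, i.e. 12 | h(j). Then
h(j+1) = 3·5^(j+1) - 3 = 5·(3·5^j - 3) + 12 = 5·h(j) + 12. The first term is divisible by 12 by the inductive hypothesis, and 12 is divisible by 12. Hence 12 | h(j+1).
By the principle of mathematical induction, the result holds for all r ≥ 0.
Therefore the largest such d is 12.

d = 12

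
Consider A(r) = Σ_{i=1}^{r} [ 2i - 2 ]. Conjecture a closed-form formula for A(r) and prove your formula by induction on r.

A(r) = r(r - 1)

We claim A(r) = r(r - 1) for all r ≥ 1.
When r = 1: A(1) = 0, and the closed form gives 0. They agree.
For the inductive step, assume it holds for an arbitrary i ≥ 1, so A(i) = i(i - 1).
Then A(i+1) = A(i) + (2i) = (i(i - 1)) + (2i).
Simplifying, A(i+1) = i(i + 1) = (i+1)((i+1) - 1),
which is the closed form with r = i+1.
Hence, by induction on r, the claim holds for every r ≥ 1.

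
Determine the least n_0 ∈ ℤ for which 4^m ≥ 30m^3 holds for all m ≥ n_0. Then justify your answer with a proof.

At m = 6: 4096 < 6480, so the inequality fails and n_0 ≥ 7. We prove 4^m ≥ 30m^3 for all m ≥ 7.
When m = 7: 4^m = 16384 and 30m^3 = 10290, so 16384 ≥ 10290.
Suppose the result is true for m = i, so 4^i ≥ 30i^3.
Then 4^(i + 1) = 4·(4^i) ≥ 4·(30i^3).
Also, for i ≥ 7 we have 4·(30i^3) ≥ 30(i+1)^3, since 4 ≥ (1 + 1/i)^3 for all i ≥ 7.
Combining, 4^(i + 1) ≥ 30(i+1)^3.
By the principle of mathematical induction, the result holds for all m ≥ 7.
Hence the smallest such n_0 is 7.

n_0 = 7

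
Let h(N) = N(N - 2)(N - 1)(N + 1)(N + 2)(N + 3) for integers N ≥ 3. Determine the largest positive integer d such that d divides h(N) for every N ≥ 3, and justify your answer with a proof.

Computing the first values: h(3) = 720 and h(4) = 5040; gcd(720, 5040) = 720, so d ≤ 720.
We prove 720 | N(N - 2)(N - 1)(N + 1)(N + 2)(N + 3) for all N ≥ 3 by induction on N.
When N = 3: h(3) = 720 = 720·(1), so 720 | h(3).
Inductive step: suppose the statement holds for some p ≥ 3, i.e. 720 | h(p). Then
h(p+1) − h(p) = (p-1)·p·(p+1)·(p+2)·(p+3)·(p+4) − (p-2)·(p-1)·p·(p+1)·(p+2)·(p+3) = (p-1)·p·(p+1)·(p+2)·(p+3)·[(p+4) − (p-2)] = 6·(p-1)·p·(p+1)·(p+2)·(p+3). The product of 5 consecutive integers is divisible by (5)! = 120, so h(p+1) − h(p) is divisible by 6·120 = 720. By the inductive hypothesis 720 | h(p), hence 720 | h(p+1).
By the principle of mathematical induction, the result holds for all N ≥ 3.
Therefore the largest such d is 720.

d = 720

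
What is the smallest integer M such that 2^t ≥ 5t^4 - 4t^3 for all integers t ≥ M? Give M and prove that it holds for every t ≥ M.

M = 20

At t = 19: 524288 < 624169, so the inequality fails and M ≥ 20. We prove 2^t ≥ 5t^4 - 4t^3 for all t ≥ 20.
For the base case t = 20: 2^t = 1048576 and 5t^4 - 4t^3 = 768000, so 1048576 ≥ 768000.
Inductive step: suppose the statement holds for some m ≥ 20, so 2^m ≥ 5m^4 - 4m^3.
Then 2^(m + 1) = 2·(2^m) ≥ 2·(5m^4 - 4m^3).
Also, for m ≥ 20 we have 2·(5m^4 - 4m^3) ≥ 5(m+1)^4 - 4(m+1)^3, since 2·(5m^4 - 4m^3) − (5(m+1)^4 - 4(m+1)^3) = 5m^4 - 24m^3 - 18m^2 - 8m - 1, which is nonnegative for all m ≥ 20.
Combining, 2^(m + 1) ≥ 5(m+1)^4 - 4(m+1)^3.
By the principle of mathematical induction, the result holds for all t ≥ 20.
Hence the smallest such M is 20.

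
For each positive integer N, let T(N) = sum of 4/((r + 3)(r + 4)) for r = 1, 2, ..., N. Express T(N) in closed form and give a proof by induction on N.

T(N) = N/(N + 4)

We claim T(N) = N/(N + 4) for all N ≥ 1.
For the base case N = 1: T(1) = 1/5, and the closed form gives 1/5. They agree.
Inductive step: suppose the statement holds for some r ≥ 1, so T(r) = r/(r + 4).
Then T(r+1) = T(r) + (4/((r + 4)(r + 5))) = (r/(r + 4)) + (4/((r + 4)(r + 5))).
Simplifying, T(r+1) = (r + 1)/(r + 5) = (r+1)/((r+1) + 4),
which is the closed form with N = r+1.
By the principle of mathematical induction, the result holds for all N ≥ 1.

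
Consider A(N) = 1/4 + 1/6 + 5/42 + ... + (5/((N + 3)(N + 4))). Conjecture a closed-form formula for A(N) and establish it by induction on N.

We claim A(N) = 5N/(4(N + 4)) for all N ≥ 1.
For the base case N = 1: A(1) = 1/4, and the closed form gives 1/4. They agree.
Inductive step: assume the claim holds for N = r, so A(r) = 5r/(4(r + 4)).
Then A(r+1) = A(r) + (5/((r + 4)(r + 5))) = (5r/(4(r + 4))) + (5/((r + 4)(r + 5))).
Simplifying, A(r+1) = 5(r + 1)/(4(r + 5)) = 5(r+1)/(4((r+1) + 4)),
which is the closed form with N = r+1.
By the principle of mathematical induction, the result holds for all N ≥ 1.

A(N) = 5N/(4(N + 4))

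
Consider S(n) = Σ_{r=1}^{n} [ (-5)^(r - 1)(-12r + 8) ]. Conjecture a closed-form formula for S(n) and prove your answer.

S(n) = (-5)^n(2n - 1) + 1

We claim S(n) = (-5)^n(2n - 1) + 1 for all n ≥ 1.
When n = 1: S(1) = -4, and the closed form gives -4. They agree.
For the inductive step, assume it holds for an arbitrary r ≥ 1, so S(r) = (-5)^r(2r - 1) + 1.
Then S(r+1) = S(r) + ((-5)^r(-12r - 4)) = ((-5)^r(2r - 1) + 1) + ((-5)^r(-12r - 4)).
Simplifying, S(r+1) = -10(-5)^r·r - 5(-5)^r + 1 = (-5)^(r+1)(2(r+1) - 1) + 1,
which is the closed form with n = r+1.
Hence, by induction on n, the claim holds for every n ≥ 1.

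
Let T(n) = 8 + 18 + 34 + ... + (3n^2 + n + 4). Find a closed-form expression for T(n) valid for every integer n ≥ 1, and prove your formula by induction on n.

T(n) = n(n^2 + 2n + 5)

We claim T(n) = n(n^2 + 2n + 5) for all n ≥ 1.
When n = 1: T(1) = 8, and the closed form gives 8. They agree.
Inductive step: suppose the statement holds for some j ≥ 1, so T(j) = j(j^2 + 2j + 5).
Then T(j+1) = T(j) + (j + 3(j + 1)^2 + 5) = (j(j^2 + 2j + 5)) + (j + 3(j + 1)^2 + 5).
Simplifying, T(j+1) = (j + 1)(j^2 + 4j + 8) = (j+1)((j+1)^2 + 2(j+1) + 5),
which is the closed form with n = j+1.
Hence, by induction on n, the claim holds for every n ≥ 1.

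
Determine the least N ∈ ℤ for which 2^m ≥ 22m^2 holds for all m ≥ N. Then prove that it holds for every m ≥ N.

N = 12

At m = 11: 2048 < 2662, so the inequality fails and N ≥ 12. We prove 2^m ≥ 22m^2 for all m ≥ 12.
Base step (m = 12): 2^m = 4096 and 22m^2 = 3168, so 4096 ≥ 3168.
Inductive step: suppose the statement holds for some i ≥ 12, so 2^i ≥ 22i^2.
Then 2^(i + 1) = 2·(2^i) ≥ 2·(22i^2).
Also, for i ≥ 12 we have 2·(22i^2) ≥ 22(i+1)^2, since 2 ≥ (1 + 1/i)^2 for all i ≥ 12.
Combining, 2^(i + 1) ≥ 22(i+1)^2.
Hence, by induction on m, the claim holds for every m ≥ 12.
Hence the smallest such N is 12.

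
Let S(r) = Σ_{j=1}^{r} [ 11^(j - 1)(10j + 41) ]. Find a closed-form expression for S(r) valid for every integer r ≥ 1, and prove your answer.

S(r) = 11^r(r + 4) - 4

We claim S(r) = 11^r(r + 4) - 4 for all r ≥ 1.
Base step (r = 1): S(1) = 51, and the closed form gives 51. They agree.
Inductive step: assume the claim holds for r = j, so S(j) = 11^j(j + 4) - 4.
Then S(j+1) = S(j) + (11^j(10j + 51)) = (11^j(j + 4) - 4) + (11^j(10j + 51)).
Simplifying, S(j+1) = 11·11^j·j + 55·11^j - 4 = 11^(j+1)((j+1) + 4) - 4,
which is the closed form with r = j+1.
By the principle of mathematical induction, the result holds for all r ≥ 1.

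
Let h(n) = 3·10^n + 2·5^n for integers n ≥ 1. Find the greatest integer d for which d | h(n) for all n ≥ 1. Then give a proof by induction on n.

d = 10

Computing the first values: h(1) = 40 and h(2) = 350; gcd(40, 350) = 10, so d ≤ 10.
We prove 10 | 3·10^n + 2·5^n for all n ≥ 1 by induction on n.
For the base case n = 1: h(1) = 40 = 10·(4), so 10 | h(1).
For the inductive step, assume it holds for an arbitrary m ≥ 1, i.e. 10 | h(m). Then
h(m+1) − 10·h(m) = (3·10^(m+1) + 2·5^(m+1)) − 10·(3·10^m + 2·5^m) = (2)·5^m·(5 − 10) = (-10)·5^m. Since 10 | h(m) by the inductive hypothesis, 10 | 10·h(m); and 10 | -10 since -10 = 10·-1. Therefore 10 | h(m+1).
Hence, by induction on n, the claim holds for every n ≥ 1.
Therefore the largest such d is 10.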